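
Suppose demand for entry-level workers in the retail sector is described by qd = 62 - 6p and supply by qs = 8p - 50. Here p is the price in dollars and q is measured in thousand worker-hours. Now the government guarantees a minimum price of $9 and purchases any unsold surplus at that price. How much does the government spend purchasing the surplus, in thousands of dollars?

126

In a free market, 62 - 6p = 8p - 50 gives the equilibrium p* = 8, q* = 14.
The floor of 9 is above the equilibrium price 8, so it binds.
At p = 9: qd = 62 - 6·9 = 8 and qs = 8·9 - 50 = 22.
Surplus = qs - qd = 14.
Government expenditure = surplus × support price = 14 × 9 = 126.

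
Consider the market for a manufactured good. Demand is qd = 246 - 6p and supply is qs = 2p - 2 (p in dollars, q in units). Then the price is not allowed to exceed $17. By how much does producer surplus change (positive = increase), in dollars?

-644

Equilibrium: 246 - 6p = 2p - 2, so 248 = 8p and p* = 31, q* = 60.
The ceiling of 17 is below the equilibrium price 31, so it binds.
At p = 17: qd = 246 - 6·17 = 144 and qs = 2·17 - 2 = 32.
Producer surplus without the control is ½ · (31 - 1) · 60 = 900.
With the ceiling, producers sell 32 units at 17, so PS = ½ · (17 - 1) · 32 = 256.
Change in producer surplus = 256 - 900 = -644.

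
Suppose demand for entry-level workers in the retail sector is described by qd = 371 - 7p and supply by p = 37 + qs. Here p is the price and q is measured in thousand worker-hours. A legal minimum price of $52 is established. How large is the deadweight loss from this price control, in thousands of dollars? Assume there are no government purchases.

Rearranging supply gives qs = p - 37. Setting quantity demanded equal to quantity supplied, 371 - 7p = p - 37, gives p* = 51 and q* = 14.
Because the floor (52) lies above the market-clearing price, it is binding.
At p = 52: qd = 371 - 7·52 = 7 and qs = 52 - 37 = 15.
Quantity traded falls to 7. At q = 7 the demand price is (371 - 7)/7 = 52 and the supply price is 37 + 7 = 44.
Deadweight loss = ½ · (52 - 44) · (14 - 7) = ½ · 8 · 7 = 28.

28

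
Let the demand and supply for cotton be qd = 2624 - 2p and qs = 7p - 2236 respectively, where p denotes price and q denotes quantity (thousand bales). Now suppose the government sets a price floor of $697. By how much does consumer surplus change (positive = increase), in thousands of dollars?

-217759

In a free market, 2624 - 2p = 7p - 2236 gives the equilibrium p* = 540, q* = 1544.
Because the floor (697) lies above the market-clearing price, it is binding.
At p = 697: qd = 2624 - 2·697 = 1230 and qs = 7·697 - 2236 = 2643.
Consumer surplus without the control is ½ · (1312 - 540) · 1544 = 595984.
With the floor, consumers buy 1230 units at 697, so CS = ½ · (1312 - 697) · 1230 = 378225.
Change in consumer surplus = 378225 - 595984 = -217759.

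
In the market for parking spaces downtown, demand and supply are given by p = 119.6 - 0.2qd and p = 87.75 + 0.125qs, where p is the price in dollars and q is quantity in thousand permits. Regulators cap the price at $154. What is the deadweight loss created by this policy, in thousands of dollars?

Rearranging demand gives qd = 598 - 5p; rearranging supply gives qs = 8p - 702. Without the control the market clears where 598 - 5p = 8p - 702, i.e. p* = 100 and q* = 98.
The ceiling of 154 is above the equilibrium price 100, so it is not binding; the market clears at p* = 100, q* = 98.
Since the control does not bind, no trades are prevented and deadweight loss is zero.

0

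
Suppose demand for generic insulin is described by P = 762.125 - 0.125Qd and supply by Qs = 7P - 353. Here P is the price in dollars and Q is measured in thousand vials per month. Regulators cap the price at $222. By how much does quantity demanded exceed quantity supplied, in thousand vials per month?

Rearranging demand gives Qd = 6097 - 8P. In a free market, 6097 - 8P = 7P - 353 gives the equilibrium P* = 430, Q* = 2657.
The ceiling of 222 is below the equilibrium price 430, so it binds.
At P = 222: Qd = 6097 - 8·222 = 4321 and Qs = 7·222 - 353 = 1201.
Shortage = Qd - Qs = 4321 - 1201 = 3120.

3120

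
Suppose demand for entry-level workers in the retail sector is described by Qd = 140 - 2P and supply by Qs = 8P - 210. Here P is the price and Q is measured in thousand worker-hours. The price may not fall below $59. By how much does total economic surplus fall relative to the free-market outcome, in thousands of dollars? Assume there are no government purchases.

720

Equilibrium: 140 - 2P = 8P - 210, so 350 = 10P and P* = 35, Q* = 70.
Since 59 > 35, the floor is binding.
At P = 59: Qd = 140 - 2·59 = 22 and Qs = 8·59 - 210 = 262.
Quantity traded falls to 22. At Q = 22 the demand price is (140 - 22)/2 = 59 and the supply price is (210 + 22)/8 = 29.
Deadweight loss = ½ · (59 - 29) · (70 - 22) = ½ · 30 · 48 = 720.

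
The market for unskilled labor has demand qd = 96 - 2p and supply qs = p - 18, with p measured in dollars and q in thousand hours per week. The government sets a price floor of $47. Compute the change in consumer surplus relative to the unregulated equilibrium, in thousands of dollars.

-99

Without the control the market clears where 96 - 2p = p - 18, i.e. p* = 38 and q* = 20.
Because the floor (47) lies above the market-clearing price, it is binding.
At p = 47: qd = 96 - 2·47 = 2 and qs = 47 - 18 = 29.
Consumer surplus without the control is ½ · (48 - 38) · 20 = 100.
With the floor, consumers buy 2 units at 47, so CS = ½ · (48 - 47) · 2 = 1.
Change in consumer surplus = 1 - 100 = -99.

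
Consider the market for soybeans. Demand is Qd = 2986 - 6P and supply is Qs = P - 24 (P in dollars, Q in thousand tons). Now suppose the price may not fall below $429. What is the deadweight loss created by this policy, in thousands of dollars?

0

Setting quantity demanded equal to quantity supplied, 2986 - 6P = P - 24, gives P* = 430 and Q* = 406.
Since 429 is below P* = 430, the floor does not bind and the free-market outcome prevails.
Since the control does not bind, no trades are prevented and deadweight loss is zero.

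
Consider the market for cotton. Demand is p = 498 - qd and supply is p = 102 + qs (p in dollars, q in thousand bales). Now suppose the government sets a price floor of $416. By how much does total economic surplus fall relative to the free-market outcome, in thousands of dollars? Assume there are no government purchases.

Rearranging demand gives qd = 498 - p; rearranging supply gives qs = p - 102. Equilibrium: 498 - p = p - 102, so 600 = 2p and p* = 300, q* = 198.
Because the floor (416) lies above the market-clearing price, it is binding.
At p = 416: qd = 498 - 416 = 82 and qs = 416 - 102 = 314.
Quantity traded falls to 82. At q = 82 the demand price is 498 - 82 = 416 and the supply price is 102 + 82 = 184.
Deadweight loss = ½ · (416 - 184) · (198 - 82) = ½ · 232 · 116 = 13456.

13456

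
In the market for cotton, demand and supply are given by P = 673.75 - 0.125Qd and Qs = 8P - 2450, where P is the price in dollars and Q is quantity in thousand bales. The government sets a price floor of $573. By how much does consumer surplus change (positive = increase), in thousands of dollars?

Rearranging demand gives Qd = 5390 - 8P. Setting quantity demanded equal to quantity supplied, 5390 - 8P = 8P - 2450, gives P* = 490 and Q* = 1470.
Because the floor (573) lies above the market-clearing price, it is binding.
At P = 573: Qd = 5390 - 8·573 = 806 and Qs = 8·573 - 2450 = 2134.
Consumer surplus without the control is ½ · (673.75 - 490) · 1470 = 135056.25.
With the floor, consumers buy 806 units at 573, so CS = ½ · (673.75 - 573) · 806 = 40602.25.
Change in consumer surplus = 40602.25 - 135056.25 = -94454.

-94454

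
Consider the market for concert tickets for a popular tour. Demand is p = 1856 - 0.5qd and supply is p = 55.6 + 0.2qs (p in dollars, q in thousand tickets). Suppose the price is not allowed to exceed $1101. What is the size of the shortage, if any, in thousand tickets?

Rearranging demand gives qd = 3712 - 2p; rearranging supply gives qs = 5p - 278. Setting quantity demanded equal to quantity supplied, 3712 - 2p = 5p - 278, gives p* = 570 and q* = 2572.
The ceiling of 1101 is above the equilibrium price 570, so it is not binding; the market clears at p* = 570, q* = 2572.
Since the control does not bind, there is no shortage.

0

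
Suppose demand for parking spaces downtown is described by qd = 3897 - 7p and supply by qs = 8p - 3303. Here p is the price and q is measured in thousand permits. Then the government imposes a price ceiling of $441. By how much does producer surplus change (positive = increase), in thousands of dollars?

-14859

In a free market, 3897 - 7p = 8p - 3303 gives the equilibrium p* = 480, q* = 537.
Because the ceiling (441) lies below the market-clearing price, it is binding.
At p = 441: qd = 3897 - 7·441 = 810 and qs = 8·441 - 3303 = 225.
Producer surplus without the control is ½ · (480 - 412.875) · 537 = 18023.0625.
With the ceiling, producers sell 225 units at 441, so PS = ½ · (441 - 412.875) · 225 = 3164.0625.
Change in producer surplus = 3164.0625 - 18023.0625 = -14859.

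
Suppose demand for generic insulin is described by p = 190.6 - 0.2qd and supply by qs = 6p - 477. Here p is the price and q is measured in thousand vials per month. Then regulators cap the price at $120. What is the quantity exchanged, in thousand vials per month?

Rearranging demand gives qd = 953 - 5p. In a free market, 953 - 5p = 6p - 477 gives the equilibrium p* = 130, q* = 303.
The ceiling of 120 is below the equilibrium price 130, so it binds.
At p = 120: qd = 953 - 5·120 = 353 and qs = 6·120 - 477 = 243.
The quantity actually transacted is the short side, supply: 243.

243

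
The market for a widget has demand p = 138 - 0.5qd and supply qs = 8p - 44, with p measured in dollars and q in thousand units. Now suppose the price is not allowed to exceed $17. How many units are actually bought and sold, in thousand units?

92

Rearranging demand gives qd = 276 - 2p. Equilibrium: 276 - 2p = 8p - 44, so 320 = 10p and p* = 32, q* = 212.
The ceiling of 17 is below the equilibrium price 32, so it binds.
At p = 17: qd = 276 - 2·17 = 242 and qs = 8·17 - 44 = 92.
The quantity actually transacted is the short side, supply: 92.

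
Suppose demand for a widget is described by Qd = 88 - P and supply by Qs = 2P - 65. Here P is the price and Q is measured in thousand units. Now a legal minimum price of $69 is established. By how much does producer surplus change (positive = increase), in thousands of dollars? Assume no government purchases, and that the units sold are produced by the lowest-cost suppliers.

261

Setting quantity demanded equal to quantity supplied, 88 - P = 2P - 65, gives P* = 51 and Q* = 37.
Since 69 > 51, the floor is binding.
At P = 69: Qd = 88 - 69 = 19 and Qs = 2·69 - 65 = 73.
Producer surplus without the control is ½ · (51 - 32.5) · 37 = 342.25.
With the floor, 19 units are sold at 69. The supply price at Q = 19 is 42, so PS = ½ · [(69 - 32.5) + (69 - 42)] · 19 = 603.25.
Change in producer surplus = 603.25 - 342.25 = 261.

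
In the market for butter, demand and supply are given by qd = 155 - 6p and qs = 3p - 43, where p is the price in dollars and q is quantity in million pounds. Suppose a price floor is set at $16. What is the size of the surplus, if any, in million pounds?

Equilibrium: 155 - 6p = 3p - 43, so 198 = 9p and p* = 22, q* = 23.
The floor of 16 is below the equilibrium price 22, so it is not binding; the market clears at p* = 22, q* = 23.
Since the control does not bind, there is no surplus.

0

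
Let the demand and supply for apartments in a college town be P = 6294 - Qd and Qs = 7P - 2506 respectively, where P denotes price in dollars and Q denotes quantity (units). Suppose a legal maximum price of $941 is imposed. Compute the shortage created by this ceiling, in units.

Rearranging demand gives Qd = 6294 - P. Setting quantity demanded equal to quantity supplied, 6294 - P = 7P - 2506, gives P* = 1100 and Q* = 5194.
Since 941 < 1100, the ceiling is binding.
At P = 941: Qd = 6294 - 941 = 5353 and Qs = 7·941 - 2506 = 4081.
Shortage = Qd - Qs = 5353 - 4081 = 1272.

1272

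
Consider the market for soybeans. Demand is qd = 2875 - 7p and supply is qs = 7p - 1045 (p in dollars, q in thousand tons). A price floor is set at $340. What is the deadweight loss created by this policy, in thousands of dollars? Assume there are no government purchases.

25200

Equilibrium: 2875 - 7p = 7p - 1045, so 3920 = 14p and p* = 280, q* = 915.
Since 340 > 280, the floor is binding.
At p = 340: qd = 2875 - 7·340 = 495 and qs = 7·340 - 1045 = 1335.
Quantity traded falls to 495. At q = 495 the demand price is (2875 - 495)/7 = 340 and the supply price is (1045 + 495)/7 = 220.
Deadweight loss = ½ · (340 - 220) · (915 - 495) = ½ · 120 · 420 = 25200.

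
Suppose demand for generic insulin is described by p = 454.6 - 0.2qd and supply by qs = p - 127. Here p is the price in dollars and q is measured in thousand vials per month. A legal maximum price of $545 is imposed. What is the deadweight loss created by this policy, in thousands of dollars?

Rearranging demand gives qd = 2273 - 5p. Equilibrium: 2273 - 5p = p - 127, so 2400 = 6p and p* = 400, q* = 273.
The ceiling of 545 is above the equilibrium price 400, so it is not binding; the market clears at p* = 400, q* = 273.
Since the control does not bind, no trades are prevented and deadweight loss is zero.

0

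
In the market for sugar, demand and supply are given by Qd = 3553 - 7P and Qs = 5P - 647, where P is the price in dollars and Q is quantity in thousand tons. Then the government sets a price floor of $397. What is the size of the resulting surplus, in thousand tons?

564

Without the control the market clears where 3553 - 7P = 5P - 647, i.e. P* = 350 and Q* = 1103.
The floor of 397 is above the equilibrium price 350, so it binds.
At P = 397: Qd = 3553 - 7·397 = 774 and Qs = 5·397 - 647 = 1338.
Surplus = Qs - Qd = 1338 - 774 = 564.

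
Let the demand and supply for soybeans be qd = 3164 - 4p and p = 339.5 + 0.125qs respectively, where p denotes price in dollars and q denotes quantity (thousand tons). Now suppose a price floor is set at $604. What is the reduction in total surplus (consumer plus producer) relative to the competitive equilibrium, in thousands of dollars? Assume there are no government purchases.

Rearranging supply gives qs = 8p - 2716. Equilibrium: 3164 - 4p = 8p - 2716, so 5880 = 12p and p* = 490, q* = 1204.
Because the floor (604) lies above the market-clearing price, it is binding.
At p = 604: qd = 3164 - 4·604 = 748 and qs = 8·604 - 2716 = 2116.
Quantity traded falls to 748. At q = 748 the demand price is (3164 - 748)/4 = 604 and the supply price is (2716 + 748)/8 = 433.
Deadweight loss = ½ · (604 - 433) · (1204 - 748) = ½ · 171 · 456 = 38988.

38988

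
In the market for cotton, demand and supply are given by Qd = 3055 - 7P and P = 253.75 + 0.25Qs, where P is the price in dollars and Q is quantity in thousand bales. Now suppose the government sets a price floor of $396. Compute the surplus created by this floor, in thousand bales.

Rearranging supply gives Qs = 4P - 1015. Equilibrium: 3055 - 7P = 4P - 1015, so 4070 = 11P and P* = 370, Q* = 465.
Since 396 > 370, the floor is binding.
At P = 396: Qd = 3055 - 7·396 = 283 and Qs = 4·396 - 1015 = 569.
Surplus = Qs - Qd = 569 - 283 = 286.

286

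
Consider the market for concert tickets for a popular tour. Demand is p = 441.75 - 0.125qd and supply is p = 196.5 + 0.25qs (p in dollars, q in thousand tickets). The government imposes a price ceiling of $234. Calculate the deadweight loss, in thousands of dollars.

Rearranging demand gives qd = 3534 - 8p; rearranging supply gives qs = 4p - 786. Without the control the market clears where 3534 - 8p = 4p - 786, i.e. p* = 360 and q* = 654.
Because the ceiling (234) lies below the market-clearing price, it is binding.
At p = 234: qd = 3534 - 8·234 = 1662 and qs = 4·234 - 786 = 150.
Quantity traded falls to 150. At q = 150 the demand price is (3534 - 150)/8 = 423 and the supply price is (786 + 150)/4 = 234.
Deadweight loss = ½ · (423 - 234) · (654 - 150) = ½ · 189 · 504 = 47628.

47628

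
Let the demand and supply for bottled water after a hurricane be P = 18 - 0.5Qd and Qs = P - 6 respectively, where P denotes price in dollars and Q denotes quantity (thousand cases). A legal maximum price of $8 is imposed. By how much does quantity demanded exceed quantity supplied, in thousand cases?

18

Rearranging demand gives Qd = 36 - 2P. Without the control the market clears where 36 - 2P = P - 6, i.e. P* = 14 and Q* = 8.
Since 8 < 14, the ceiling is binding.
At P = 8: Qd = 36 - 2·8 = 20 and Qs = 8 - 6 = 2.
Shortage = Qd - Qs = 20 - 2 = 18.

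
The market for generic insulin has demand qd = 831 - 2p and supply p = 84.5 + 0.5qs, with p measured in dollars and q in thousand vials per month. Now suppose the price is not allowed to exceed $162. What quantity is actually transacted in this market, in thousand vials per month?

155

Rearranging supply gives qs = 2p - 169. Setting quantity demanded equal to quantity supplied, 831 - 2p = 2p - 169, gives p* = 250 and q* = 331.
Since 162 < 250, the ceiling is binding.
At p = 162: qd = 831 - 2·162 = 507 and qs = 2·162 - 169 = 155.
The quantity actually transacted is the short side, supply: 155.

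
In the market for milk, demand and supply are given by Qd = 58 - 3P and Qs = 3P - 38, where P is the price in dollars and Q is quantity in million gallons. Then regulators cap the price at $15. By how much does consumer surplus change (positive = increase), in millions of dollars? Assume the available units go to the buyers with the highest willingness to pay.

5.5

Setting quantity demanded equal to quantity supplied, 58 - 3P = 3P - 38, gives P* = 16 and Q* = 10.
Since 15 < 16, the ceiling is binding.
At P = 15: Qd = 58 - 3·15 = 13 and Qs = 3·15 - 38 = 7.
Consumer surplus without the control is ½ · (58/3 - 16) · 10 = 50/3.
With the ceiling, 7 units are sold at 15 (assume they go to the highest-value buyers). The demand price at Q = 7 is 17, so CS = ½ · [(58/3 - 15) + (17 - 15)] · 7 = 133/6.
Change in consumer surplus = 133/6 - 50/3 = 5.5.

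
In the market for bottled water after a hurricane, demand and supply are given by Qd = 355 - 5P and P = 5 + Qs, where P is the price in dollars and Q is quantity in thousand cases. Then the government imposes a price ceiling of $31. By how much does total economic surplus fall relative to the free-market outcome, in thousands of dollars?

Rearranging supply gives Qs = P - 5. Without the control the market clears where 355 - 5P = P - 5, i.e. P* = 60 and Q* = 55.
Since 31 < 60, the ceiling is binding.
At P = 31: Qd = 355 - 5·31 = 200 and Qs = 31 - 5 = 26.
Quantity traded falls to 26. At Q = 26 the demand price is (355 - 26)/5 = 65.8 and the supply price is 5 + 26 = 31.
Deadweight loss = ½ · (65.8 - 31) · (55 - 26) = ½ · 34.8 · 29 = 504.6.

504.6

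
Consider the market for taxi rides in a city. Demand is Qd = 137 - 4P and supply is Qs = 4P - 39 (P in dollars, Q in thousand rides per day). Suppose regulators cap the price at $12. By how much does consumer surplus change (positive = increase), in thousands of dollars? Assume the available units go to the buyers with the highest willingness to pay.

Without the control the market clears where 137 - 4P = 4P - 39, i.e. P* = 22 and Q* = 49.
Because the ceiling (12) lies below the market-clearing price, it is binding.
At P = 12: Qd = 137 - 4·12 = 89 and Qs = 4·12 - 39 = 9.
Consumer surplus without the control is ½ · (34.25 - 22) · 49 = 300.125.
With the ceiling, 9 units are sold at 12 (assume they go to the highest-value buyers). The demand price at Q = 9 is 32, so CS = ½ · [(34.25 - 12) + (32 - 12)] · 9 = 190.125.
Change in consumer surplus = 190.125 - 300.125 = -110.

-110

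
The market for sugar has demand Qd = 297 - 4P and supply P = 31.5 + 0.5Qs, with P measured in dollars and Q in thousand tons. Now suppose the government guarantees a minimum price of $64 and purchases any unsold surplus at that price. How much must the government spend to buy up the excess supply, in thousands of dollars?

1536

Rearranging supply gives Qs = 2P - 63. Without the control the market clears where 297 - 4P = 2P - 63, i.e. P* = 60 and Q* = 57.
Since 64 > 60, the floor is binding.
At P = 64: Qd = 297 - 4·64 = 41 and Qs = 2·64 - 63 = 65.
Surplus = Qs - Qd = 24.
Government expenditure = surplus × support price = 24 × 64 = 1536.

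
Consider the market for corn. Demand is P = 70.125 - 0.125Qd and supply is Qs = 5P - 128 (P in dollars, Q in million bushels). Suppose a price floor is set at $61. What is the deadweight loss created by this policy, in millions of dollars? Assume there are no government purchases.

665.6

Rearranging demand gives Qd = 561 - 8P. Setting quantity demanded equal to quantity supplied, 561 - 8P = 5P - 128, gives P* = 53 and Q* = 137.
Because the floor (61) lies above the market-clearing price, it is binding.
At P = 61: Qd = 561 - 8·61 = 73 and Qs = 5·61 - 128 = 177.
Quantity traded falls to 73. At Q = 73 the demand price is (561 - 73)/8 = 61 and the supply price is (128 + 73)/5 = 40.2.
Deadweight loss = ½ · (61 - 40.2) · (137 - 73) = ½ · 20.8 · 64 = 665.6.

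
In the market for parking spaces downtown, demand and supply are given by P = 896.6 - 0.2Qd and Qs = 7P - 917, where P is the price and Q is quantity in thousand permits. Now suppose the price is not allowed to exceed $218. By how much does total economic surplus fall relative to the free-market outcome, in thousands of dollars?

Rearranging demand gives Qd = 4483 - 5P. In a free market, 4483 - 5P = 7P - 917 gives the equilibrium P* = 450, Q* = 2233.
Since 218 < 450, the ceiling is binding.
At P = 218: Qd = 4483 - 5·218 = 3393 and Qs = 7·218 - 917 = 609.
Quantity traded falls to 609. At Q = 609 the demand price is (4483 - 609)/5 = 774.8 and the supply price is (917 + 609)/7 = 218.
Deadweight loss = ½ · (774.8 - 218) · (2233 - 609) = ½ · 556.8 · 1624 = 452121.6.

452121.6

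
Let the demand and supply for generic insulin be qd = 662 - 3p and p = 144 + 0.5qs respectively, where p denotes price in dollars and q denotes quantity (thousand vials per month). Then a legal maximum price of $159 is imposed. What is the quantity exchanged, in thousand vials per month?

30

Rearranging supply gives qs = 2p - 288. Equilibrium: 662 - 3p = 2p - 288, so 950 = 5p and p* = 190, q* = 92.
Because the ceiling (159) lies below the market-clearing price, it is binding.
At p = 159: qd = 662 - 3·159 = 185 and qs = 2·159 - 288 = 30.
The quantity actually transacted is the short side, supply: 30.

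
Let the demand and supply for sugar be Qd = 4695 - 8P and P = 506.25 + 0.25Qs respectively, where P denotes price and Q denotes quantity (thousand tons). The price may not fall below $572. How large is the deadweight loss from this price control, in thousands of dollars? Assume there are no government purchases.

1728

Rearranging supply gives Qs = 4P - 2025. Equilibrium: 4695 - 8P = 4P - 2025, so 6720 = 12P and P* = 560, Q* = 215.
Since 572 > 560, the floor is binding.
At P = 572: Qd = 4695 - 8·572 = 119 and Qs = 4·572 - 2025 = 263.
Quantity traded falls to 119. At Q = 119 the demand price is (4695 - 119)/8 = 572 and the supply price is (2025 + 119)/4 = 536.
Deadweight loss = ½ · (572 - 536) · (215 - 119) = ½ · 36 · 96 = 1728.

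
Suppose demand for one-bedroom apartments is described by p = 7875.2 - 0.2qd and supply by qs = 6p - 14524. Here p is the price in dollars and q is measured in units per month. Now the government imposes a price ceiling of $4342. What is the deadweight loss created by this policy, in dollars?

Rearranging demand gives qd = 39376 - 5p. Without the control the market clears where 39376 - 5p = 6p - 14524, i.e. p* = 4900 and q* = 14876.
The ceiling of 4342 is below the equilibrium price 4900, so it binds.
At p = 4342: qd = 39376 - 5·4342 = 17666 and qs = 6·4342 - 14524 = 11528.
Quantity traded falls to 11528. At q = 11528 the demand price is (39376 - 11528)/5 = 5569.6 and the supply price is (14524 + 11528)/6 = 4342.
Deadweight loss = ½ · (5569.6 - 4342) · (14876 - 11528) = ½ · 1227.6 · 3348 = 2055002.4.

2055002.4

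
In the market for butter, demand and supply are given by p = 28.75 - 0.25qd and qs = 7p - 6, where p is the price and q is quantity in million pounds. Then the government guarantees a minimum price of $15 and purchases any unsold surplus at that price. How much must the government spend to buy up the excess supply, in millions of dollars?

Rearranging demand gives qd = 115 - 4p. Without the control the market clears where 115 - 4p = 7p - 6, i.e. p* = 11 and q* = 71.
The floor of 15 is above the equilibrium price 11, so it binds.
At p = 15: qd = 115 - 4·15 = 55 and qs = 7·15 - 6 = 99.
Surplus = qs - qd = 44.
Government expenditure = surplus × support price = 44 × 15 = 660.

660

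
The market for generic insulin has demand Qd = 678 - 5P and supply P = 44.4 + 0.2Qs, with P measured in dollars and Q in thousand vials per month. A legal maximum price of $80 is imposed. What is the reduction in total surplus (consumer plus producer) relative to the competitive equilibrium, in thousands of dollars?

500

Rearranging supply gives Qs = 5P - 222. In a free market, 678 - 5P = 5P - 222 gives the equilibrium P* = 90, Q* = 228.
Since 80 < 90, the ceiling is binding.
At P = 80: Qd = 678 - 5·80 = 278 and Qs = 5·80 - 222 = 178.
Quantity traded falls to 178. At Q = 178 the demand price is (678 - 178)/5 = 100 and the supply price is (222 + 178)/5 = 80.
Deadweight loss = ½ · (100 - 80) · (228 - 178) = ½ · 20 · 50 = 500.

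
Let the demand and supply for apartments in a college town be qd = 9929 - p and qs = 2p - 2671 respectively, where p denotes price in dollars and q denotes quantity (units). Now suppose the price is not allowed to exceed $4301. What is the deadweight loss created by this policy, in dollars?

0

Equilibrium: 9929 - p = 2p - 2671, so 12600 = 3p and p* = 4200, q* = 5729.
Since 4301 is above p* = 4200, the ceiling does not bind and the free-market outcome prevails.
Since the control does not bind, no trades are prevented and deadweight loss is zero.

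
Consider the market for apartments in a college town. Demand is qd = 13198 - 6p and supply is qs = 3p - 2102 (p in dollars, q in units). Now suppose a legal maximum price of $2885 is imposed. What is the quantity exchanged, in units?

Without the control the market clears where 13198 - 6p = 3p - 2102, i.e. p* = 1700 and q* = 2998.
Since 2885 is above p* = 1700, the ceiling does not bind and the free-market outcome prevails.

2998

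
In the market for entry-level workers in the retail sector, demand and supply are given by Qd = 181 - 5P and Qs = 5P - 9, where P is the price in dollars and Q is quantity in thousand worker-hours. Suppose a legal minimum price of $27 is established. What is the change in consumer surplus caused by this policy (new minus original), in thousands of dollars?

-528

Equilibrium: 181 - 5P = 5P - 9, so 190 = 10P and P* = 19, Q* = 86.
Since 27 > 19, the floor is binding.
At P = 27: Qd = 181 - 5·27 = 46 and Qs = 5·27 - 9 = 126.
Consumer surplus without the control is ½ · (36.2 - 19) · 86 = 739.6.
With the floor, consumers buy 46 units at 27, so CS = ½ · (36.2 - 27) · 46 = 211.6.
Change in consumer surplus = 211.6 - 739.6 = -528.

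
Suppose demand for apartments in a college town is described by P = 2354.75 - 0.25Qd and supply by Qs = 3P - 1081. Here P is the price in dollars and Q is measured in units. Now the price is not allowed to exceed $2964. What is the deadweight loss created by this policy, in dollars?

0

Rearranging demand gives Qd = 9419 - 4P. Without the control the market clears where 9419 - 4P = 3P - 1081, i.e. P* = 1500 and Q* = 3419.
Since 2964 is above P* = 1500, the ceiling does not bind and the free-market outcome prevails.
Since the control does not bind, no trades are prevented and deadweight loss is zero.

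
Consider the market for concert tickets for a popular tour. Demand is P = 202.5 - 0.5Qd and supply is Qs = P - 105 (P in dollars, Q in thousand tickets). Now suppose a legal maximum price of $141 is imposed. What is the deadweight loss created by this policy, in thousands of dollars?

630.75

Rearranging demand gives Qd = 405 - 2P. Equilibrium: 405 - 2P = P - 105, so 510 = 3P and P* = 170, Q* = 65.
The ceiling of 141 is below the equilibrium price 170, so it binds.
At P = 141: Qd = 405 - 2·141 = 123 and Qs = 141 - 105 = 36.
Quantity traded falls to 36. At Q = 36 the demand price is (405 - 36)/2 = 184.5 and the supply price is 105 + 36 = 141.
Deadweight loss = ½ · (184.5 - 141) · (65 - 36) = ½ · 43.5 · 29 = 630.75.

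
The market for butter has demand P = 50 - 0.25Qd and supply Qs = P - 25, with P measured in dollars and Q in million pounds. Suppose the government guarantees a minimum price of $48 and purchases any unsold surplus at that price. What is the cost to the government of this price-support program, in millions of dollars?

Rearranging demand gives Qd = 200 - 4P. Equilibrium: 200 - 4P = P - 25, so 225 = 5P and P* = 45, Q* = 20.
Since 48 > 45, the floor is binding.
At P = 48: Qd = 200 - 4·48 = 8 and Qs = 48 - 25 = 23.
Surplus = Qs - Qd = 15.
Government expenditure = surplus × support price = 15 × 48 = 720.

720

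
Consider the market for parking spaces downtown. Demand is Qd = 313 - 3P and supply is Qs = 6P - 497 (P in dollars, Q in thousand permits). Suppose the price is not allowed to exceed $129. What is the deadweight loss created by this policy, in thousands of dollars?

Equilibrium: 313 - 3P = 6P - 497, so 810 = 9P and P* = 90, Q* = 43.
Since 129 is above P* = 90, the ceiling does not bind and the free-market outcome prevails.
Since the control does not bind, no trades are prevented and deadweight loss is zero.

0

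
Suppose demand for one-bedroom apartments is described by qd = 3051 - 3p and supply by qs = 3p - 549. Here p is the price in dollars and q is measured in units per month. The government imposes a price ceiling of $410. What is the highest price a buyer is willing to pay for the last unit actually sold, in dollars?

790

Setting quantity demanded equal to quantity supplied, 3051 - 3p = 3p - 549, gives p* = 600 and q* = 1251.
Since 410 < 600, the ceiling is binding.
At p = 410: qd = 3051 - 3·410 = 1821 and qs = 3·410 - 549 = 681.
Only 681 units reach the market. On the demand curve, the marginal buyer's willingness to pay at q = 681 is (3051 - 681)/3 = 790.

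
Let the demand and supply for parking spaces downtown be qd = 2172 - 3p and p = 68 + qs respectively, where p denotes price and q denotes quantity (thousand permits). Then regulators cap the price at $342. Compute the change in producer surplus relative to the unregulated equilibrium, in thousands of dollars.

-83494

Rearranging supply gives qs = p - 68. Setting quantity demanded equal to quantity supplied, 2172 - 3p = p - 68, gives p* = 560 and q* = 492.
The ceiling of 342 is below the equilibrium price 560, so it binds.
At p = 342: qd = 2172 - 3·342 = 1146 and qs = 342 - 68 = 274.
Producer surplus without the control is ½ · (560 - 68) · 492 = 121032.
With the ceiling, producers sell 274 units at 342, so PS = ½ · (342 - 68) · 274 = 37538.
Change in producer surplus = 37538 - 121032 = -83494.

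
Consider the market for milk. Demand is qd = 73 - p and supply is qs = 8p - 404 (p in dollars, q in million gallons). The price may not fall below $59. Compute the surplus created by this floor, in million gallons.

Setting quantity demanded equal to quantity supplied, 73 - p = 8p - 404, gives p* = 53 and q* = 20.
Because the floor (59) lies above the market-clearing price, it is binding.
At p = 59: qd = 73 - 59 = 14 and qs = 8·59 - 404 = 68.
Surplus = qs - qd = 68 - 14 = 54.

54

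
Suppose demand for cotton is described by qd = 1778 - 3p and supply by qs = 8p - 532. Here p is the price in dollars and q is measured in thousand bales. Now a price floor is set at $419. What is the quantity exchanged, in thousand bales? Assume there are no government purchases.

In a free market, 1778 - 3p = 8p - 532 gives the equilibrium p* = 210, q* = 1148.
The floor of 419 is above the equilibrium price 210, so it binds.
At p = 419: qd = 1778 - 3·419 = 521 and qs = 8·419 - 532 = 2820.
The quantity actually transacted is the short side, demand: 521.

521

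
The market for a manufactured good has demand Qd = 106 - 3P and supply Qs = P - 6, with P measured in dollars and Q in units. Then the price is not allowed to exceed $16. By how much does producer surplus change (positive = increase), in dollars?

-192

In a free market, 106 - 3P = P - 6 gives the equilibrium P* = 28, Q* = 22.
Because the ceiling (16) lies below the market-clearing price, it is binding.
At P = 16: Qd = 106 - 3·16 = 58 and Qs = 16 - 6 = 10.
Producer surplus without the control is ½ · (28 - 6) · 22 = 242.
With the ceiling, producers sell 10 units at 16, so PS = ½ · (16 - 6) · 10 = 50.
Change in producer surplus = 50 - 242 = -192.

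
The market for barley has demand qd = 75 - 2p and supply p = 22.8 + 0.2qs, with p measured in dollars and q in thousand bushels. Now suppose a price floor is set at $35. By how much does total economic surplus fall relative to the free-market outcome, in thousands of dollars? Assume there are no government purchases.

89.6

Rearranging supply gives qs = 5p - 114. Setting quantity demanded equal to quantity supplied, 75 - 2p = 5p - 114, gives p* = 27 and q* = 21.
Because the floor (35) lies above the market-clearing price, it is binding.
At p = 35: qd = 75 - 2·35 = 5 and qs = 5·35 - 114 = 61.
Quantity traded falls to 5. At q = 5 the demand price is (75 - 5)/2 = 35 and the supply price is (114 + 5)/5 = 23.8.
Deadweight loss = ½ · (35 - 23.8) · (21 - 5) = ½ · 11.2 · 16 = 89.6.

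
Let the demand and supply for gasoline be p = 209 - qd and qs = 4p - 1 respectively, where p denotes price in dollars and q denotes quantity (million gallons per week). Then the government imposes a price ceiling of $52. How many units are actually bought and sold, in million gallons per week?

Rearranging demand gives qd = 209 - p. Setting quantity demanded equal to quantity supplied, 209 - p = 4p - 1, gives p* = 42 and q* = 167.
Since 52 is above p* = 42, the ceiling does not bind and the free-market outcome prevails.

167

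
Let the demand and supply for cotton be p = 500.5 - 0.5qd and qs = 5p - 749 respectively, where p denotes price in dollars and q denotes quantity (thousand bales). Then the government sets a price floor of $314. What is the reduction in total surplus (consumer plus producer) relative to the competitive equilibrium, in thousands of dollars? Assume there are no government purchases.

5734.4

Rearranging demand gives qd = 1001 - 2p. Without the control the market clears where 1001 - 2p = 5p - 749, i.e. p* = 250 and q* = 501.
Because the floor (314) lies above the market-clearing price, it is binding.
At p = 314: qd = 1001 - 2·314 = 373 and qs = 5·314 - 749 = 821.
Quantity traded falls to 373. At q = 373 the demand price is (1001 - 373)/2 = 314 and the supply price is (749 + 373)/5 = 224.4.
Deadweight loss = ½ · (314 - 224.4) · (501 - 373) = ½ · 89.6 · 128 = 5734.4.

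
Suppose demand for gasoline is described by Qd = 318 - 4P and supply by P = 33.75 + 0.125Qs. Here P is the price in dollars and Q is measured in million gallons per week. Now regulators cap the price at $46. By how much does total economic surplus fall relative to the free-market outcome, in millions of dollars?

108

Rearranging supply gives Qs = 8P - 270. Setting quantity demanded equal to quantity supplied, 318 - 4P = 8P - 270, gives P* = 49 and Q* = 122.
Because the ceiling (46) lies below the market-clearing price, it is binding.
At P = 46: Qd = 318 - 4·46 = 134 and Qs = 8·46 - 270 = 98.
Quantity traded falls to 98. At Q = 98 the demand price is (318 - 98)/4 = 55 and the supply price is (270 + 98)/8 = 46.
Deadweight loss = ½ · (55 - 46) · (122 - 98) = ½ · 9 · 24 = 108.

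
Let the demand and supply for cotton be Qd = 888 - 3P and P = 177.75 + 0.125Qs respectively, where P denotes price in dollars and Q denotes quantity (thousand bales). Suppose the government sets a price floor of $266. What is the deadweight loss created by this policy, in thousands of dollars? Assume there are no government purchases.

Rearranging supply gives Qs = 8P - 1422. In a free market, 888 - 3P = 8P - 1422 gives the equilibrium P* = 210, Q* = 258.
Because the floor (266) lies above the market-clearing price, it is binding.
At P = 266: Qd = 888 - 3·266 = 90 and Qs = 8·266 - 1422 = 706.
Quantity traded falls to 90. At Q = 90 the demand price is (888 - 90)/3 = 266 and the supply price is (1422 + 90)/8 = 189.
Deadweight loss = ½ · (266 - 189) · (258 - 90) = ½ · 77 · 168 = 6468.

6468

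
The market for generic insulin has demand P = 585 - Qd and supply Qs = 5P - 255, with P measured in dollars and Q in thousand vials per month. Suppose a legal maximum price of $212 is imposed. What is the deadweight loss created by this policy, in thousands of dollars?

Rearranging demand gives Qd = 585 - P. Without the control the market clears where 585 - P = 5P - 255, i.e. P* = 140 and Q* = 445.
The ceiling of 212 is above the equilibrium price 140, so it is not binding; the market clears at P* = 140, Q* = 445.
Since the control does not bind, no trades are prevented and deadweight loss is zero.

0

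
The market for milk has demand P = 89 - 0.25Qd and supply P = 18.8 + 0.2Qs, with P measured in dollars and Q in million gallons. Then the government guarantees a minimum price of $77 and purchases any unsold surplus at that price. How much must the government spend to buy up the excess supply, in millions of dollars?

Rearranging demand gives Qd = 356 - 4P; rearranging supply gives Qs = 5P - 94. Setting quantity demanded equal to quantity supplied, 356 - 4P = 5P - 94, gives P* = 50 and Q* = 156.
Since 77 > 50, the floor is binding.
At P = 77: Qd = 356 - 4·77 = 48 and Qs = 5·77 - 94 = 291.
Surplus = Qs - Qd = 243.
Government expenditure = surplus × support price = 243 × 77 = 18711.

18711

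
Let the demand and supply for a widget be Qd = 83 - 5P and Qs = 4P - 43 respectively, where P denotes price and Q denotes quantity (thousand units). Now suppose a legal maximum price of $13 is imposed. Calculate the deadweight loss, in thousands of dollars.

3.6

Equilibrium: 83 - 5P = 4P - 43, so 126 = 9P and P* = 14, Q* = 13.
The ceiling of 13 is below the equilibrium price 14, so it binds.
At P = 13: Qd = 83 - 5·13 = 18 and Qs = 4·13 - 43 = 9.
Quantity traded falls to 9. At Q = 9 the demand price is (83 - 9)/5 = 14.8 and the supply price is (43 + 9)/4 = 13.
Deadweight loss = ½ · (14.8 - 13) · (13 - 9) = ½ · 1.8 · 4 = 3.6.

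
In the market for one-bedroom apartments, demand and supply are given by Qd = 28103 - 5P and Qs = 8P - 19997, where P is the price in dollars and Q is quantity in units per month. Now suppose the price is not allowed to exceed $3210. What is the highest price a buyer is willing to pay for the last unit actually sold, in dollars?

Without the control the market clears where 28103 - 5P = 8P - 19997, i.e. P* = 3700 and Q* = 9603.
Since 3210 < 3700, the ceiling is binding.
At P = 3210: Qd = 28103 - 5·3210 = 12053 and Qs = 8·3210 - 19997 = 5683.
Only 5683 units reach the market. On the demand curve, the marginal buyer's willingness to pay at Q = 5683 is (28103 - 5683)/5 = 4484.

4484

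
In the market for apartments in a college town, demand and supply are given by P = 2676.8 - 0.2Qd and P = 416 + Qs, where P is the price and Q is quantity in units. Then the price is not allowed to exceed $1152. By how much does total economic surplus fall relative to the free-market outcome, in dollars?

790742.4

Rearranging demand gives Qd = 13384 - 5P; rearranging supply gives Qs = P - 416. Without the control the market clears where 13384 - 5P = P - 416, i.e. P* = 2300 and Q* = 1884.
Since 1152 < 2300, the ceiling is binding.
At P = 1152: Qd = 13384 - 5·1152 = 7624 and Qs = 1152 - 416 = 736.
Quantity traded falls to 736. At Q = 736 the demand price is (13384 - 736)/5 = 2529.6 and the supply price is 416 + 736 = 1152.
Deadweight loss = ½ · (2529.6 - 1152) · (1884 - 736) = ½ · 1377.6 · 1148 = 790742.4.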